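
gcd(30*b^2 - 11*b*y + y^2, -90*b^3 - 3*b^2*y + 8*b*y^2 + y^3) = 1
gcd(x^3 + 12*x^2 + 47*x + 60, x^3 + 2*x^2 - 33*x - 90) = x^2 + 8*x + 15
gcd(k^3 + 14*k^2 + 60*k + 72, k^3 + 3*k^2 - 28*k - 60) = k^2 + 8*k + 12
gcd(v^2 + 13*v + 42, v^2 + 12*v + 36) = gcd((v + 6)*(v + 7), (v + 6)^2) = v + 6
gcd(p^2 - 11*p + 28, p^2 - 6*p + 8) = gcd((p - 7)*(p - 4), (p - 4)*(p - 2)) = p - 4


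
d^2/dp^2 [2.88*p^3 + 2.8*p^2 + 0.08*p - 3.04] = 17.28*p + 5.6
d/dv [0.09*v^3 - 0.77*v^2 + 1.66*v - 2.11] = 0.27*v^2 - 1.54*v + 1.66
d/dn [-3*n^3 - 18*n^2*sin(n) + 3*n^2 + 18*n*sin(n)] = -18*n^2*cos(n) - 9*n^2 - 36*n*sin(n) + 18*n*cos(n) + 6*n + 18*sin(n)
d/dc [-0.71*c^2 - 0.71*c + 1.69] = -1.42*c - 0.71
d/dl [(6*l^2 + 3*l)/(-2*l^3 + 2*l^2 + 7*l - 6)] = 6*(2*l^4 + 2*l^3 + 6*l^2 - 12*l - 3)/(4*l^6 - 8*l^5 - 24*l^4 + 52*l^3 + 25*l^2 - 84*l + 36)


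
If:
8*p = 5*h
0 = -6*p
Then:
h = 0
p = 0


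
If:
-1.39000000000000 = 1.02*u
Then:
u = -1.36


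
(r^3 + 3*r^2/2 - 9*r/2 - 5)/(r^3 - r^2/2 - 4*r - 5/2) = (2*r^2 + r - 10)/(2*r^2 - 3*r - 5)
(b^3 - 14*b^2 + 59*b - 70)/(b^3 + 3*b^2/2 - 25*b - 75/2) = 2*(b^2 - 9*b + 14)/(2*b^2 + 13*b + 15)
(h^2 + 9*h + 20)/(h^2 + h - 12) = (h + 5)/(h - 3)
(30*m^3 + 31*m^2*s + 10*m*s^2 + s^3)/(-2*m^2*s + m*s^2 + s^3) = (15*m^2 + 8*m*s + s^2)/(s*(-m + s))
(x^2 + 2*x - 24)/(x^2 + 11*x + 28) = (x^2 + 2*x - 24)/(x^2 + 11*x + 28)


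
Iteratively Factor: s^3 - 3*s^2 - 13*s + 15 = (s + 3)*(s^2 - 6*s + 5) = (s - 5)*(s + 3)*(s - 1)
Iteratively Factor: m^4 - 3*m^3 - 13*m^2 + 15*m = (m - 1)*(m^3 - 2*m^2 - 15*m) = (m - 5)*(m - 1)*(m^2 + 3*m) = (m - 5)*(m - 1)*(m + 3)*(m)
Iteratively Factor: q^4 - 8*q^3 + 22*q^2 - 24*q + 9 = (q - 3)*(q^3 - 5*q^2 + 7*q - 3) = (q - 3)*(q - 1)*(q^2 - 4*q + 3) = (q - 3)*(q - 1)^2*(q - 3)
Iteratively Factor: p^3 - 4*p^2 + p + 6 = (p + 1)*(p^2 - 5*p + 6) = (p - 3)*(p + 1)*(p - 2)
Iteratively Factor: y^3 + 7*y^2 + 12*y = (y + 3)*(y^2 + 4*y) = y*(y + 3)*(y + 4)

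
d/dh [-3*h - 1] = -3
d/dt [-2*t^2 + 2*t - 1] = 2 - 4*t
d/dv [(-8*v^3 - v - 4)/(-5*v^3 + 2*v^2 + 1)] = (-16*v^4 - 10*v^3 - 82*v^2 + 16*v - 1)/(25*v^6 - 20*v^5 + 4*v^4 - 10*v^3 + 4*v^2 + 1)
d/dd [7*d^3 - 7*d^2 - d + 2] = 21*d^2 - 14*d - 1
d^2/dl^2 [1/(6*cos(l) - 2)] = 3*(3*sin(l)^2 - cos(l) + 3)/(2*(3*cos(l) - 1)^3)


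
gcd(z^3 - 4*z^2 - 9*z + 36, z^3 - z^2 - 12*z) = z^2 - z - 12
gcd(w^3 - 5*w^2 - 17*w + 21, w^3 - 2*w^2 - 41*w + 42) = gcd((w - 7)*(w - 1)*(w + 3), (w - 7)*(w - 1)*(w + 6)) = w^2 - 8*w + 7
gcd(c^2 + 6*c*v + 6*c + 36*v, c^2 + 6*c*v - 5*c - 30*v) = c + 6*v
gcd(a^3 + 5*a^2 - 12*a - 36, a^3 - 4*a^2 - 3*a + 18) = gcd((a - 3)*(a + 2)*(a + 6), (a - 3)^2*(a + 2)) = a^2 - a - 6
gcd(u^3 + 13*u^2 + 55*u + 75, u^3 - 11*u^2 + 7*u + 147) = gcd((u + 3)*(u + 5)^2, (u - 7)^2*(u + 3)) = u + 3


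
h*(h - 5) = h^2 - 5*h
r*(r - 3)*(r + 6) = r^3 + 3*r^2 - 18*r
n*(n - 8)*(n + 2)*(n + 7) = n^4 + n^3 - 58*n^2 - 112*n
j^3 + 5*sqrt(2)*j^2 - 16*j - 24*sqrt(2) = (j - 2*sqrt(2))*(j + sqrt(2))*(j + 6*sqrt(2))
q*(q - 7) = q^2 - 7*q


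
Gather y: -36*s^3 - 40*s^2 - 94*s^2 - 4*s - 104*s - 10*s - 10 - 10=-36*s^3 - 134*s^2 - 118*s - 20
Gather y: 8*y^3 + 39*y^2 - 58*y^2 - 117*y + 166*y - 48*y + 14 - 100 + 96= 8*y^3 - 19*y^2 + y + 10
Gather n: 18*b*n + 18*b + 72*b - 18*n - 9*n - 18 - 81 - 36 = 90*b + n*(18*b - 27) - 135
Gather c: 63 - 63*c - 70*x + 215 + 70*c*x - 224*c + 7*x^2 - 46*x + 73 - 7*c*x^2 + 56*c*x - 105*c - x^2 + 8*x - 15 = c*(-7*x^2 + 126*x - 392) + 6*x^2 - 108*x + 336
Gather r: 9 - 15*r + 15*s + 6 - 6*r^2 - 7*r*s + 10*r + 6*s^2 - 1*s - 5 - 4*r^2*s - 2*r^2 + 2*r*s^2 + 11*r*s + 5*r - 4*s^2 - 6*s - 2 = r^2*(-4*s - 8) + r*(2*s^2 + 4*s) + 2*s^2 + 8*s + 8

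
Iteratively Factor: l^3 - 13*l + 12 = (l - 3)*(l^2 + 3*l - 4) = (l - 3)*(l + 4)*(l - 1)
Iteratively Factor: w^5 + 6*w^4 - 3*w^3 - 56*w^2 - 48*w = (w - 3)*(w^4 + 9*w^3 + 24*w^2 + 16*w) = (w - 3)*(w + 4)*(w^3 + 5*w^2 + 4*w) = (w - 3)*(w + 4)^2*(w^2 + w) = w*(w - 3)*(w + 4)^2*(w + 1)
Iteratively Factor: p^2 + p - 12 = (p + 4)*(p - 3)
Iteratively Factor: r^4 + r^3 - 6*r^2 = (r - 2)*(r^3 + 3*r^2) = r*(r - 2)*(r^2 + 3*r) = r^2*(r - 2)*(r + 3)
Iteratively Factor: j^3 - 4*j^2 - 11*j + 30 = (j - 5)*(j^2 + j - 6) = (j - 5)*(j + 3)*(j - 2)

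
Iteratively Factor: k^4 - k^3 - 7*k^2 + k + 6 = (k - 3)*(k^3 + 2*k^2 - k - 2) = (k - 3)*(k - 1)*(k^2 + 3*k + 2) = (k - 3)*(k - 1)*(k + 2)*(k + 1)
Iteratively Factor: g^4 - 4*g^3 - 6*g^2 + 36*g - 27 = (g - 1)*(g^3 - 3*g^2 - 9*g + 27) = (g - 3)*(g - 1)*(g^2 - 9) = (g - 3)^2*(g - 1)*(g + 3)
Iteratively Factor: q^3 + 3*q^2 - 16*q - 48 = (q + 3)*(q^2 - 16) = (q + 3)*(q + 4)*(q - 4)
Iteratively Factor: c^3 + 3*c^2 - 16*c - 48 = (c + 4)*(c^2 - c - 12) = (c + 3)*(c + 4)*(c - 4)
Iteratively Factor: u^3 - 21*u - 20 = (u - 5)*(u^2 + 5*u + 4) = (u - 5)*(u + 4)*(u + 1)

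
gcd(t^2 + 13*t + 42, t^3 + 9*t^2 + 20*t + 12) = t + 6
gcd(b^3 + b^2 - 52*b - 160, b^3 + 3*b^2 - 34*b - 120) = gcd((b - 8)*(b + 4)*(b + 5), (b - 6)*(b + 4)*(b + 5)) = b^2 + 9*b + 20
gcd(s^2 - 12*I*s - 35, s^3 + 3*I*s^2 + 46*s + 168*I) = s - 7*I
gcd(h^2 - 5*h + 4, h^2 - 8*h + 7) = h - 1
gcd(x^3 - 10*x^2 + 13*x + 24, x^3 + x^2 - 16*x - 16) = x + 1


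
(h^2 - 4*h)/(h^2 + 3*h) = (h - 4)/(h + 3)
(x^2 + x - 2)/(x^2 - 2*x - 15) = (-x^2 - x + 2)/(-x^2 + 2*x + 15)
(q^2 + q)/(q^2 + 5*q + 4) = q/(q + 4)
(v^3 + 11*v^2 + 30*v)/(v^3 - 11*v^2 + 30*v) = (v^2 + 11*v + 30)/(v^2 - 11*v + 30)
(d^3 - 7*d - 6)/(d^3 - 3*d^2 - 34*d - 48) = (d^2 - 2*d - 3)/(d^2 - 5*d - 24)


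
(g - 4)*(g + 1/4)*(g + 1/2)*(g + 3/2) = g^4 - 7*g^3/4 - 31*g^2/4 - 77*g/16 - 3/4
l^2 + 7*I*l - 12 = (l + 3*I)*(l + 4*I)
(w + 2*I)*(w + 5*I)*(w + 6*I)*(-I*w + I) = -I*w^4 + 13*w^3 + I*w^3 - 13*w^2 + 52*I*w^2 - 60*w - 52*I*w + 60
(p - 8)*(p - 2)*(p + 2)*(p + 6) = p^4 - 2*p^3 - 52*p^2 + 8*p + 192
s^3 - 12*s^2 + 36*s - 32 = (s - 8)*(s - 2)^2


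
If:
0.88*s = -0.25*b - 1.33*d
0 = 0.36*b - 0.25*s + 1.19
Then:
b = 0.694444444444444*s - 3.30555555555556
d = 0.621345029239766 - 0.7921888053467*s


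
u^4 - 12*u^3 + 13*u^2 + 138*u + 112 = (u - 8)*(u - 7)*(u + 1)*(u + 2)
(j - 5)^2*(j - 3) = j^3 - 13*j^2 + 55*j - 75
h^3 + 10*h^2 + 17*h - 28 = (h - 1)*(h + 4)*(h + 7)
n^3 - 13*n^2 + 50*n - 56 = (n - 7)*(n - 4)*(n - 2)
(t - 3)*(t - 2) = t^2 - 5*t + 6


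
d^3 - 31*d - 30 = (d - 6)*(d + 1)*(d + 5)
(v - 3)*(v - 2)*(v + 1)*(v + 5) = v^4 + v^3 - 19*v^2 + 11*v + 30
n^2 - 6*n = n*(n - 6)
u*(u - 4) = u^2 - 4*u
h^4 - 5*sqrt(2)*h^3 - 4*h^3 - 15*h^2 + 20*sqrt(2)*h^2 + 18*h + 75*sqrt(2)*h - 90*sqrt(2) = (h - 6)*(h - 1)*(h + 3)*(h - 5*sqrt(2))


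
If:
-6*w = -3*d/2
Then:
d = 4*w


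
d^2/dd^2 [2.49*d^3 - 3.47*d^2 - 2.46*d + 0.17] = 14.94*d - 6.94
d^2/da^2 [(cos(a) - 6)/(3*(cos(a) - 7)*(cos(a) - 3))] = (14*(1 - cos(a)^2)^2 - cos(a)^5 - 52*cos(a)^3 - 122*cos(a)^2 + 1053*cos(a) - 542)/(3*(cos(a) - 7)^3*(cos(a) - 3)^3)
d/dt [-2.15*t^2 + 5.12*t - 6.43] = 5.12 - 4.3*t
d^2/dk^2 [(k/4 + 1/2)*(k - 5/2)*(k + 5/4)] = 3*k/2 + 3/8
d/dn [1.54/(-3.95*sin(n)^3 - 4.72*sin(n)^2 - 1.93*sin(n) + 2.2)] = (18.249*sin(n)^2 + 14.5376*sin(n) + 2.9722)*cos(n)/(3.95*sin(n)^3 + 4.72*sin(n)^2 + 1.93*sin(n) - 2.2)^2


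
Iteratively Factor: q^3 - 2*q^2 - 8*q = (q)*(q^2 - 2*q - 8) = q*(q - 4)*(q + 2)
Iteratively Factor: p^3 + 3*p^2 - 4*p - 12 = (p - 2)*(p^2 + 5*p + 6) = (p - 2)*(p + 3)*(p + 2)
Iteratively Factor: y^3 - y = (y - 1)*(y^2 + y) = (y - 1)*(y + 1)*(y)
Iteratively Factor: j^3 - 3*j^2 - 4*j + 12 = (j - 2)*(j^2 - j - 6) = (j - 3)*(j - 2)*(j + 2)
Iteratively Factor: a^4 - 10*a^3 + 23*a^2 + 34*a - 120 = (a - 3)*(a^3 - 7*a^2 + 2*a + 40) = (a - 3)*(a + 2)*(a^2 - 9*a + 20) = (a - 4)*(a - 3)*(a + 2)*(a - 5)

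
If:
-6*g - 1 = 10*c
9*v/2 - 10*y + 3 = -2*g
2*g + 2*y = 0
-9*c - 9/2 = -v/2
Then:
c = -83/122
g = 59/61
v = -198/61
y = -59/61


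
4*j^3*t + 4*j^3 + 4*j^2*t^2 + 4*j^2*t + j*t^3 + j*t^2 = (2*j + t)^2*(j*t + j)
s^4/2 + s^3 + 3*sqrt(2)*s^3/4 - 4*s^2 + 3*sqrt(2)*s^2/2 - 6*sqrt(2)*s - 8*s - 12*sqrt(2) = (s/2 + sqrt(2))*(s + 2)*(s - 2*sqrt(2))*(s + 3*sqrt(2)/2)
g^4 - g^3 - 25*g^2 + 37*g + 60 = (g - 4)*(g - 3)*(g + 1)*(g + 5)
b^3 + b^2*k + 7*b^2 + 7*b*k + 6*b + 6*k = (b + 1)*(b + 6)*(b + k)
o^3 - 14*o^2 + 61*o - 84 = (o - 7)*(o - 4)*(o - 3)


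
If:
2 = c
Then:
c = 2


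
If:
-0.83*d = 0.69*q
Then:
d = -0.831325301204819*q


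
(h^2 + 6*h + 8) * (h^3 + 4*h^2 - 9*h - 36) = h^5 + 10*h^4 + 23*h^3 - 58*h^2 - 288*h - 288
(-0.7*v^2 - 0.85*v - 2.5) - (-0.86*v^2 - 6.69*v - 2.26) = 0.16*v^2 + 5.84*v - 0.24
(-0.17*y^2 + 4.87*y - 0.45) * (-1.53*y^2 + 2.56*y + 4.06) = 0.2601*y^4 - 7.8863*y^3 + 12.4655*y^2 + 18.6202*y - 1.827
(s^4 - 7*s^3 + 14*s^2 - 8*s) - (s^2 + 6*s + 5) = s^4 - 7*s^3 + 13*s^2 - 14*s - 5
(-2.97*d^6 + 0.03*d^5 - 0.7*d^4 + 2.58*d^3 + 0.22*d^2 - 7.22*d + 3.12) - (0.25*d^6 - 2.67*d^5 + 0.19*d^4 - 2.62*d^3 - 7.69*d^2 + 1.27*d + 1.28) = -3.22*d^6 + 2.7*d^5 - 0.89*d^4 + 5.2*d^3 + 7.91*d^2 - 8.49*d + 1.84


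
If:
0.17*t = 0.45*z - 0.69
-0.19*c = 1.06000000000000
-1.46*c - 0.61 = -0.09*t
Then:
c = -5.58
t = -83.73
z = -30.10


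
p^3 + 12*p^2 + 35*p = p*(p + 5)*(p + 7)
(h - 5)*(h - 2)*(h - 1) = h^3 - 8*h^2 + 17*h - 10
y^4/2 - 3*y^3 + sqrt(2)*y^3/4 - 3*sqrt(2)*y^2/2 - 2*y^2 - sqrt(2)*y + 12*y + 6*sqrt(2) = (y - 6)*(y - 2)*(sqrt(2)*y/2 + 1/2)*(sqrt(2)*y/2 + sqrt(2))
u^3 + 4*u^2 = u^2*(u + 4)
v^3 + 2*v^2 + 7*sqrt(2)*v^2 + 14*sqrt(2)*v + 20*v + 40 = (v + 2)*(v + 2*sqrt(2))*(v + 5*sqrt(2))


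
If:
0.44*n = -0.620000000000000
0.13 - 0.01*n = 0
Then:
No Solution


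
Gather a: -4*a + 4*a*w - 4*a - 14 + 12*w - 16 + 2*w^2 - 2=a*(4*w - 8) + 2*w^2 + 12*w - 32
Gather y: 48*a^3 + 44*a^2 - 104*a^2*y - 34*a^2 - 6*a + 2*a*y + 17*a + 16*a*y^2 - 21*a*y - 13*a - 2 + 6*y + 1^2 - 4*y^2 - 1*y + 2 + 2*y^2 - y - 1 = 48*a^3 + 10*a^2 - 2*a + y^2*(16*a - 2) + y*(-104*a^2 - 19*a + 4)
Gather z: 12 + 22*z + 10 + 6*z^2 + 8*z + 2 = 6*z^2 + 30*z + 24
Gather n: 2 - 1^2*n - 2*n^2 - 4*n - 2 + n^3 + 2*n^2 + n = n^3 - 4*n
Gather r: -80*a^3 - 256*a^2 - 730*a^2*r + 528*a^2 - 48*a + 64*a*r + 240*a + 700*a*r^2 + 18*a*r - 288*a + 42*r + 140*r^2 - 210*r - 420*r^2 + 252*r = -80*a^3 + 272*a^2 - 96*a + r^2*(700*a - 280) + r*(-730*a^2 + 82*a + 84)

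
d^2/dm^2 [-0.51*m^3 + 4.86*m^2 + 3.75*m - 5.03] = 9.72 - 3.06*m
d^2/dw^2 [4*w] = 0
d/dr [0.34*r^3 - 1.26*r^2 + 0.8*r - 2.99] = 1.02*r^2 - 2.52*r + 0.8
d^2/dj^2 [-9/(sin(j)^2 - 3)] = 18*(2*sin(j)^4 + 3*sin(j)^2 - 3)/(sin(j)^2 - 3)^3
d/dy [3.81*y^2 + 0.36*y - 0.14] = 7.62*y + 0.36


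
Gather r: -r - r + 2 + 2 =4 - 2*r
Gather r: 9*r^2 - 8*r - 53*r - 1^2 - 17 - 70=9*r^2 - 61*r - 88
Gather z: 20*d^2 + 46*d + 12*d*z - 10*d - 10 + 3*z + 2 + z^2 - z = 20*d^2 + 36*d + z^2 + z*(12*d + 2) - 8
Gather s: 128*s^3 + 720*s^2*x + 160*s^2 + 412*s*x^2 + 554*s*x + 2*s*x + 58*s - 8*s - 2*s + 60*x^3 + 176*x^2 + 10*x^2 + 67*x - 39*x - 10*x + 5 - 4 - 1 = 128*s^3 + s^2*(720*x + 160) + s*(412*x^2 + 556*x + 48) + 60*x^3 + 186*x^2 + 18*x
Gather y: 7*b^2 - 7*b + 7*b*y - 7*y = 7*b^2 - 7*b + y*(7*b - 7)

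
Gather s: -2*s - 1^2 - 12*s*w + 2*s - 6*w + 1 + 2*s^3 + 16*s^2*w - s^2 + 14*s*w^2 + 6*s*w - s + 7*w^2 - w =2*s^3 + s^2*(16*w - 1) + s*(14*w^2 - 6*w - 1) + 7*w^2 - 7*w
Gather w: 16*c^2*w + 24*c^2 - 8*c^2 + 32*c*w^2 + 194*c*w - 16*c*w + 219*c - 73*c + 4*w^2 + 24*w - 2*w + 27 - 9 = 16*c^2 + 146*c + w^2*(32*c + 4) + w*(16*c^2 + 178*c + 22) + 18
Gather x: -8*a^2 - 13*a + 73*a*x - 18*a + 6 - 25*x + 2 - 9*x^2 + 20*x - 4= -8*a^2 - 31*a - 9*x^2 + x*(73*a - 5) + 4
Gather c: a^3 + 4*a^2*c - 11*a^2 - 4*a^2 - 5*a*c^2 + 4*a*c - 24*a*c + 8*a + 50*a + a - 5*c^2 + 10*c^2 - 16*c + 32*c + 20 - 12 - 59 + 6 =a^3 - 15*a^2 + 59*a + c^2*(5 - 5*a) + c*(4*a^2 - 20*a + 16) - 45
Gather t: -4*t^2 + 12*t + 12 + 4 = -4*t^2 + 12*t + 16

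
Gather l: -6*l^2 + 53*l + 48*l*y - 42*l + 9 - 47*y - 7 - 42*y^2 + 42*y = -6*l^2 + l*(48*y + 11) - 42*y^2 - 5*y + 2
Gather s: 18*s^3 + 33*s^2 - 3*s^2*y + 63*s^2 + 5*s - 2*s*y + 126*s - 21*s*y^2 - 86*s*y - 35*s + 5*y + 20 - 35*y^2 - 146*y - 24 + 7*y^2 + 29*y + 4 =18*s^3 + s^2*(96 - 3*y) + s*(-21*y^2 - 88*y + 96) - 28*y^2 - 112*y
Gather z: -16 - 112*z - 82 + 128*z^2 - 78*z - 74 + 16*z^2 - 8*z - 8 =144*z^2 - 198*z - 180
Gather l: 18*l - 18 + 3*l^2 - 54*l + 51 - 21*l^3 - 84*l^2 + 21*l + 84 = -21*l^3 - 81*l^2 - 15*l + 117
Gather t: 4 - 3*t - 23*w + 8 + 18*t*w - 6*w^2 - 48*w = t*(18*w - 3) - 6*w^2 - 71*w + 12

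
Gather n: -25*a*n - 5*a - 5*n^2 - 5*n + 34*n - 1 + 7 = -5*a - 5*n^2 + n*(29 - 25*a) + 6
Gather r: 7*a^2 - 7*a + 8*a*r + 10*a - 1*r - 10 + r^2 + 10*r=7*a^2 + 3*a + r^2 + r*(8*a + 9) - 10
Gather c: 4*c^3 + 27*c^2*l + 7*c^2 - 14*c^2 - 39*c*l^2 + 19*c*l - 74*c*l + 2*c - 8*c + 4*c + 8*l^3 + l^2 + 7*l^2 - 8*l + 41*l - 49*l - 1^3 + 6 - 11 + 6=4*c^3 + c^2*(27*l - 7) + c*(-39*l^2 - 55*l - 2) + 8*l^3 + 8*l^2 - 16*l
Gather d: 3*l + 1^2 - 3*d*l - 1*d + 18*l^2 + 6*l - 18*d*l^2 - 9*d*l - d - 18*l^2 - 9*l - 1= d*(-18*l^2 - 12*l - 2)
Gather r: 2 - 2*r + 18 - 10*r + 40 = 60 - 12*r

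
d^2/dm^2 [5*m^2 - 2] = 10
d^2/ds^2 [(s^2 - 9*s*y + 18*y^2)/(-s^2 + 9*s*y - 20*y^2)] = y^2*(12*s^2 - 108*s*y + 244*y^2)/(s^6 - 27*s^5*y + 303*s^4*y^2 - 1809*s^3*y^3 + 6060*s^2*y^4 - 10800*s*y^5 + 8000*y^6)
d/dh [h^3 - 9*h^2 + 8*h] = 3*h^2 - 18*h + 8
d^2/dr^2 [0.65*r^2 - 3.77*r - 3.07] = 1.30000000000000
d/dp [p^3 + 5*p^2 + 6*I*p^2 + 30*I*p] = 3*p^2 + p*(10 + 12*I) + 30*I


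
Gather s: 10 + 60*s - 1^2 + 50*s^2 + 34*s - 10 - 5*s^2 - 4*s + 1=45*s^2 + 90*s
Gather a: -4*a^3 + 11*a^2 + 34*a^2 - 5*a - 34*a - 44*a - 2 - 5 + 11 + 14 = -4*a^3 + 45*a^2 - 83*a + 18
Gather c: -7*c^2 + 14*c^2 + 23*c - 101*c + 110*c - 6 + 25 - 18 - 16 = 7*c^2 + 32*c - 15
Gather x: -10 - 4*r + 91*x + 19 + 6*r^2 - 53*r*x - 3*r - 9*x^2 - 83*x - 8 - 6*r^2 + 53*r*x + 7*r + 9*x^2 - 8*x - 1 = 0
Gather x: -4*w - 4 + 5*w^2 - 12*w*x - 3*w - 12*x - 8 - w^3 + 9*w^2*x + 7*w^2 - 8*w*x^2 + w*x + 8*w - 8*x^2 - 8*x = -w^3 + 12*w^2 + w + x^2*(-8*w - 8) + x*(9*w^2 - 11*w - 20) - 12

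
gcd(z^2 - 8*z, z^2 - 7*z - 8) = z - 8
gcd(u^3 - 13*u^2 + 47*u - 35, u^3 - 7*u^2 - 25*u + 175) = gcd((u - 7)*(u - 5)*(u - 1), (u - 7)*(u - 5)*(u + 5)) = u^2 - 12*u + 35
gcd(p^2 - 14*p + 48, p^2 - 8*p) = p - 8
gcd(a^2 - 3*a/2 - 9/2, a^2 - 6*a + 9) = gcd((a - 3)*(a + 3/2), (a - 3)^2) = a - 3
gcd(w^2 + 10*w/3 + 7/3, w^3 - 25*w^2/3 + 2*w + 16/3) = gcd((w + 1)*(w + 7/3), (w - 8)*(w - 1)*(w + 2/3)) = 1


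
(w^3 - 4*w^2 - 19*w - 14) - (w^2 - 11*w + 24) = w^3 - 5*w^2 - 8*w - 38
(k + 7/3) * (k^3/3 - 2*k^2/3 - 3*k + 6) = k^4/3 + k^3/9 - 41*k^2/9 - k + 14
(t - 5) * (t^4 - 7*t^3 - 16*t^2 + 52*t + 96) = t^5 - 12*t^4 + 19*t^3 + 132*t^2 - 164*t - 480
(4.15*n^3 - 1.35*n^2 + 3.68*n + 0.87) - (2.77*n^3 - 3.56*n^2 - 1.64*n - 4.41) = 1.38*n^3 + 2.21*n^2 + 5.32*n + 5.28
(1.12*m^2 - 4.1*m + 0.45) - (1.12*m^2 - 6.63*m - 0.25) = 2.53*m + 0.7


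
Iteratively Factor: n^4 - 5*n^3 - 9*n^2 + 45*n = (n)*(n^3 - 5*n^2 - 9*n + 45) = n*(n - 5)*(n^2 - 9) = n*(n - 5)*(n + 3)*(n - 3)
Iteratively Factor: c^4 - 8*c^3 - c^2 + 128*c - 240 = (c + 4)*(c^3 - 12*c^2 + 47*c - 60) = (c - 5)*(c + 4)*(c^2 - 7*c + 12) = (c - 5)*(c - 4)*(c + 4)*(c - 3)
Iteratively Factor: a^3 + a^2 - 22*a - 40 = (a - 5)*(a^2 + 6*a + 8) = (a - 5)*(a + 2)*(a + 4)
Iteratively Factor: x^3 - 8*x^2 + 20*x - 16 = (x - 2)*(x^2 - 6*x + 8) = (x - 4)*(x - 2)*(x - 2)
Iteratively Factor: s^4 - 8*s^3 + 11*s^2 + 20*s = (s - 4)*(s^3 - 4*s^2 - 5*s) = (s - 5)*(s - 4)*(s^2 + s) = s*(s - 5)*(s - 4)*(s + 1)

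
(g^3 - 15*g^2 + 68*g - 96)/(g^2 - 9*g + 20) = (g^2 - 11*g + 24)/(g - 5)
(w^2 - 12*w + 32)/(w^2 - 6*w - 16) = (w - 4)/(w + 2)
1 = 1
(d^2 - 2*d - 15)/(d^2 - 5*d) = (d + 3)/d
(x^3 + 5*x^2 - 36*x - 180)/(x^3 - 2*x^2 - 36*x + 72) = (x + 5)/(x - 2)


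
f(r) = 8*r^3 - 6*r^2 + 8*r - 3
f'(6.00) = 800.00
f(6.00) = 1557.00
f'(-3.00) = 260.00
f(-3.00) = -297.00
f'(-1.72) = 99.64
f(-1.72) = -75.22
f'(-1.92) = 119.51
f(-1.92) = -97.10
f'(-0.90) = 38.24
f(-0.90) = -20.89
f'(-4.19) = 479.63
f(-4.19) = -730.34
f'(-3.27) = 303.87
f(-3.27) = -373.04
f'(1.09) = 23.43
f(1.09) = 8.95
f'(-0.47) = 18.94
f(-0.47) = -8.92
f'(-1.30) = 64.16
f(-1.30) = -41.12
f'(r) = 24*r^2 - 12*r + 8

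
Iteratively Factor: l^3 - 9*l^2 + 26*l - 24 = (l - 3)*(l^2 - 6*l + 8) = (l - 3)*(l - 2)*(l - 4)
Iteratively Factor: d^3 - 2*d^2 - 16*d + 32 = (d + 4)*(d^2 - 6*d + 8) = (d - 2)*(d + 4)*(d - 4)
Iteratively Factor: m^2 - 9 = (m - 3)*(m + 3)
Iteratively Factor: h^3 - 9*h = (h + 3)*(h^2 - 3*h) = (h - 3)*(h + 3)*(h)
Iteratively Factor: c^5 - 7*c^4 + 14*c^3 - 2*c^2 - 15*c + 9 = (c + 1)*(c^4 - 8*c^3 + 22*c^2 - 24*c + 9) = (c - 1)*(c + 1)*(c^3 - 7*c^2 + 15*c - 9) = (c - 1)^2*(c + 1)*(c^2 - 6*c + 9) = (c - 3)*(c - 1)^2*(c + 1)*(c - 3)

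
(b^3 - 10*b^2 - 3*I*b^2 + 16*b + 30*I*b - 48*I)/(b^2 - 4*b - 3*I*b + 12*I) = (b^2 - 10*b + 16)/(b - 4)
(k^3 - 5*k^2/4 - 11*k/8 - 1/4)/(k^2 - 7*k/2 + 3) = (8*k^2 + 6*k + 1)/(4*(2*k - 3))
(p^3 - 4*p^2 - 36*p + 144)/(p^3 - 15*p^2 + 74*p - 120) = (p + 6)/(p - 5)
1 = 1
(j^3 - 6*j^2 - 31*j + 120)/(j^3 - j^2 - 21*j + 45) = (j - 8)/(j - 3)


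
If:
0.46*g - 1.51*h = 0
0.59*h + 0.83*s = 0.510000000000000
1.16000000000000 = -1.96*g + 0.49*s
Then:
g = -0.42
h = -0.13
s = 0.70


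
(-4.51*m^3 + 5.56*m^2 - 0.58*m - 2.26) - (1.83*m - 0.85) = -4.51*m^3 + 5.56*m^2 - 2.41*m - 1.41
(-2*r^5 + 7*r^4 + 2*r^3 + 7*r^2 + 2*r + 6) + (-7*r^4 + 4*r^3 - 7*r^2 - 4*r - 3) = -2*r^5 + 6*r^3 - 2*r + 3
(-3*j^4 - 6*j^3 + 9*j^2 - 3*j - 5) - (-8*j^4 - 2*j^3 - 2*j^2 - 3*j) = 5*j^4 - 4*j^3 + 11*j^2 - 5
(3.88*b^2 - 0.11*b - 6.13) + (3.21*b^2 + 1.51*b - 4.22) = 7.09*b^2 + 1.4*b - 10.35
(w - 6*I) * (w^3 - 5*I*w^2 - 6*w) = w^4 - 11*I*w^3 - 36*w^2 + 36*I*w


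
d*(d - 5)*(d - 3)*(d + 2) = d^4 - 6*d^3 - d^2 + 30*d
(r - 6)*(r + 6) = r^2 - 36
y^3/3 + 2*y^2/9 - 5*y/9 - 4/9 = (y/3 + 1/3)*(y - 4/3)*(y + 1)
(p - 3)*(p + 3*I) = p^2 - 3*p + 3*I*p - 9*I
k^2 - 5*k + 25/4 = (k - 5/2)^2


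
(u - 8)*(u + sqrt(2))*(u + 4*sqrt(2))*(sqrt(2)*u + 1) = sqrt(2)*u^4 - 8*sqrt(2)*u^3 + 11*u^3 - 88*u^2 + 13*sqrt(2)*u^2 - 104*sqrt(2)*u + 8*u - 64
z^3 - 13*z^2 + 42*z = z*(z - 7)*(z - 6)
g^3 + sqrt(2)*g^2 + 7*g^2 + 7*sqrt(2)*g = g*(g + 7)*(g + sqrt(2))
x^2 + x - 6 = (x - 2)*(x + 3)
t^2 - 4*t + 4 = (t - 2)^2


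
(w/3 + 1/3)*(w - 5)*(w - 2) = w^3/3 - 2*w^2 + w + 10/3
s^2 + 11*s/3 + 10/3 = (s + 5/3)*(s + 2)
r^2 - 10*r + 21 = (r - 7)*(r - 3)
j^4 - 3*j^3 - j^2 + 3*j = j*(j - 3)*(j - 1)*(j + 1)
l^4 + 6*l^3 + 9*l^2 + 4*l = l*(l + 1)^2*(l + 4)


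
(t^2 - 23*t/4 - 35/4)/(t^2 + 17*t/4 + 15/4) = (t - 7)/(t + 3)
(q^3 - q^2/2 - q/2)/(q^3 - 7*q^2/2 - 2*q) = (q - 1)/(q - 4)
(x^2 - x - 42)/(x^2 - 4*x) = (x^2 - x - 42)/(x*(x - 4))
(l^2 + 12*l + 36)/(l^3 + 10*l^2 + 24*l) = (l + 6)/(l*(l + 4))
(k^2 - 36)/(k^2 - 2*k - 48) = (k - 6)/(k - 8)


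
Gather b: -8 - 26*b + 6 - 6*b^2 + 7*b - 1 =-6*b^2 - 19*b - 3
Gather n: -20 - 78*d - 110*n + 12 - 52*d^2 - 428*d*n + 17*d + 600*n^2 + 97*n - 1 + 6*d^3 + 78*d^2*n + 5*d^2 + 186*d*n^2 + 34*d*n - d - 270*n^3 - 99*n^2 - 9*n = 6*d^3 - 47*d^2 - 62*d - 270*n^3 + n^2*(186*d + 501) + n*(78*d^2 - 394*d - 22) - 9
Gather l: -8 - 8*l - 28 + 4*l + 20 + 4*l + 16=0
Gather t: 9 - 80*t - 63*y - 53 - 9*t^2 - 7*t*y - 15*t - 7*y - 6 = -9*t^2 + t*(-7*y - 95) - 70*y - 50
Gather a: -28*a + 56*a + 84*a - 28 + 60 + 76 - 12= 112*a + 96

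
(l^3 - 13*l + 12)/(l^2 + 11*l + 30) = (l^3 - 13*l + 12)/(l^2 + 11*l + 30)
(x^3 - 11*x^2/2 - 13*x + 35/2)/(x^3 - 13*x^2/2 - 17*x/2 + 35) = (x - 1)/(x - 2)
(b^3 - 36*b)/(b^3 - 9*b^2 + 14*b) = (b^2 - 36)/(b^2 - 9*b + 14)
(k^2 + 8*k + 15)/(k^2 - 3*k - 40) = (k + 3)/(k - 8)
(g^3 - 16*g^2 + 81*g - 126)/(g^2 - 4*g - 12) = (g^2 - 10*g + 21)/(g + 2)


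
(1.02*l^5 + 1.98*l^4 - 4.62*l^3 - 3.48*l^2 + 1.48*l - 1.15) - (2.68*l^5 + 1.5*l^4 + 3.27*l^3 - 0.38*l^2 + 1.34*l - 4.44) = -1.66*l^5 + 0.48*l^4 - 7.89*l^3 - 3.1*l^2 + 0.14*l + 3.29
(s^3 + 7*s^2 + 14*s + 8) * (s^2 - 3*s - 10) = s^5 + 4*s^4 - 17*s^3 - 104*s^2 - 164*s - 80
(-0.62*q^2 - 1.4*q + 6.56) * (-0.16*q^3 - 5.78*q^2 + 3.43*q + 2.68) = 0.0992*q^5 + 3.8076*q^4 + 4.9158*q^3 - 44.3804*q^2 + 18.7488*q + 17.5808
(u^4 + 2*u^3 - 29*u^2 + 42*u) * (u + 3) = u^5 + 5*u^4 - 23*u^3 - 45*u^2 + 126*u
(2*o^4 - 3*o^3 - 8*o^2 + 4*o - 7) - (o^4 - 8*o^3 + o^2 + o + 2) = o^4 + 5*o^3 - 9*o^2 + 3*o - 9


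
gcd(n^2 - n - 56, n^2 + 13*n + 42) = n + 7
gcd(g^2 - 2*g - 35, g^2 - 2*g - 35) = g^2 - 2*g - 35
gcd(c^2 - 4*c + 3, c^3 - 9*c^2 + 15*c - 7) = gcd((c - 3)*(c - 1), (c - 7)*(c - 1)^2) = c - 1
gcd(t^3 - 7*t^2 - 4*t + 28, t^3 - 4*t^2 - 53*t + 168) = 1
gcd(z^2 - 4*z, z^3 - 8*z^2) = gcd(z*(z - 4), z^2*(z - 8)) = z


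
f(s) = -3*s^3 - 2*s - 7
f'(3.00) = -83.00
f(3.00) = -94.00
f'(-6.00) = -326.00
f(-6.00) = 653.00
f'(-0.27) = -2.66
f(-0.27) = -6.40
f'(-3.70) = -125.21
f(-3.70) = 152.36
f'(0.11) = -2.11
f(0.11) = -7.22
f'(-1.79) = -30.84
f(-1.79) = 13.79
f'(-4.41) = -177.03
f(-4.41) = 259.12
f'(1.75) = -29.56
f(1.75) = -26.58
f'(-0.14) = -2.18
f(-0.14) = -6.71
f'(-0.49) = -4.16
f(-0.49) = -5.67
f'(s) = -9*s^2 - 2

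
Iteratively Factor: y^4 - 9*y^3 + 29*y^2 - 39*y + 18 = (y - 3)*(y^3 - 6*y^2 + 11*y - 6) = (y - 3)*(y - 1)*(y^2 - 5*y + 6) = (y - 3)*(y - 2)*(y - 1)*(y - 3)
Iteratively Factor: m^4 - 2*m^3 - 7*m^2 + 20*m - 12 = (m - 1)*(m^3 - m^2 - 8*m + 12) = (m - 1)*(m + 3)*(m^2 - 4*m + 4) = (m - 2)*(m - 1)*(m + 3)*(m - 2)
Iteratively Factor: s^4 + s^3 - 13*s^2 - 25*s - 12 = (s + 3)*(s^3 - 2*s^2 - 7*s - 4) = (s + 1)*(s + 3)*(s^2 - 3*s - 4) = (s - 4)*(s + 1)*(s + 3)*(s + 1)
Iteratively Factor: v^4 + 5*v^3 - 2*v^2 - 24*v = (v + 3)*(v^3 + 2*v^2 - 8*v) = v*(v + 3)*(v^2 + 2*v - 8) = v*(v - 2)*(v + 3)*(v + 4)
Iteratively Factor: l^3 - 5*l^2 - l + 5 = (l + 1)*(l^2 - 6*l + 5) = (l - 5)*(l + 1)*(l - 1)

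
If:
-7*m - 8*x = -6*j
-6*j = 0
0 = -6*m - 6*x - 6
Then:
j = 0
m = -8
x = 7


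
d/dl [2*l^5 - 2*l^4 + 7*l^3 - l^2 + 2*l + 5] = 10*l^4 - 8*l^3 + 21*l^2 - 2*l + 2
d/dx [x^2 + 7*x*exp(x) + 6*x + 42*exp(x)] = 7*x*exp(x) + 2*x + 49*exp(x) + 6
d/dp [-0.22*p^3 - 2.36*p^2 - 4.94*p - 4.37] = -0.66*p^2 - 4.72*p - 4.94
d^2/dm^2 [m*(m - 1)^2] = 6*m - 4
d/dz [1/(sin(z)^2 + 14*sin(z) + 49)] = -2*cos(z)/(sin(z) + 7)^3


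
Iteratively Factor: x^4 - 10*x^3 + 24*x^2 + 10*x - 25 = (x + 1)*(x^3 - 11*x^2 + 35*x - 25) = (x - 5)*(x + 1)*(x^2 - 6*x + 5) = (x - 5)^2*(x + 1)*(x - 1)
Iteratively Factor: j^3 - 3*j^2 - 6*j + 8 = (j - 1)*(j^2 - 2*j - 8) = (j - 4)*(j - 1)*(j + 2)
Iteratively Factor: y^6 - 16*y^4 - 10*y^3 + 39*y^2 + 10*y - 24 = (y + 2)*(y^5 - 2*y^4 - 12*y^3 + 14*y^2 + 11*y - 12) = (y - 1)*(y + 2)*(y^4 - y^3 - 13*y^2 + y + 12) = (y - 4)*(y - 1)*(y + 2)*(y^3 + 3*y^2 - y - 3) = (y - 4)*(y - 1)^2*(y + 2)*(y^2 + 4*y + 3) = (y - 4)*(y - 1)^2*(y + 1)*(y + 2)*(y + 3)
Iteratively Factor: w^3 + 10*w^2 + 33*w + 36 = (w + 4)*(w^2 + 6*w + 9) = (w + 3)*(w + 4)*(w + 3)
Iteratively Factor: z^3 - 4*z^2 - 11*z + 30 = (z - 2)*(z^2 - 2*z - 15) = (z - 5)*(z - 2)*(z + 3)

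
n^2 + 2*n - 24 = (n - 4)*(n + 6)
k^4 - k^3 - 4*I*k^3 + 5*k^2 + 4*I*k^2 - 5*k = k*(k - 1)*(k - 5*I)*(k + I)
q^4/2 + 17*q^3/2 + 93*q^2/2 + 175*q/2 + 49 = (q/2 + 1/2)*(q + 2)*(q + 7)^2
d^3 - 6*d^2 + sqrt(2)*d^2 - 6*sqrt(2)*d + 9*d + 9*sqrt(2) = (d - 3)^2*(d + sqrt(2))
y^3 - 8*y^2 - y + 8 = (y - 8)*(y - 1)*(y + 1)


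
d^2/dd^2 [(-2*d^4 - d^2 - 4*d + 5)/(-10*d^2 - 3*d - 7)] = 4*(100*d^6 + 90*d^5 + 237*d^4 + 353*d^3 - 561*d^2 - 645*d + 135)/(1000*d^6 + 900*d^5 + 2370*d^4 + 1287*d^3 + 1659*d^2 + 441*d + 343)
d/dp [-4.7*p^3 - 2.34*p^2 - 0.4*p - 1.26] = -14.1*p^2 - 4.68*p - 0.4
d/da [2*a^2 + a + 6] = 4*a + 1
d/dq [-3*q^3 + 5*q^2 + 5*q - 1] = -9*q^2 + 10*q + 5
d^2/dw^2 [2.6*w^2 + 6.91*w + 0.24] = 5.20000000000000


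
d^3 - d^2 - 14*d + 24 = (d - 3)*(d - 2)*(d + 4)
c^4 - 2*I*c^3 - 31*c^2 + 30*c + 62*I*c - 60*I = (c - 5)*(c - 1)*(c + 6)*(c - 2*I)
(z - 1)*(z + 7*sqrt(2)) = z^2 - z + 7*sqrt(2)*z - 7*sqrt(2)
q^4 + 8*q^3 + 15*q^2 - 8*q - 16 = (q - 1)*(q + 1)*(q + 4)^2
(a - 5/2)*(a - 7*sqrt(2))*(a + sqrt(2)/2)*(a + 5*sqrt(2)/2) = a^4 - 4*sqrt(2)*a^3 - 5*a^3/2 - 79*a^2/2 + 10*sqrt(2)*a^2 - 35*sqrt(2)*a/2 + 395*a/4 + 175*sqrt(2)/4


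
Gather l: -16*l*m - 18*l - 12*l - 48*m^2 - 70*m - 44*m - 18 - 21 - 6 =l*(-16*m - 30) - 48*m^2 - 114*m - 45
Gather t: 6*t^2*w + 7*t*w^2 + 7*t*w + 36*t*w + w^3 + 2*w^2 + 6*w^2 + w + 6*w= 6*t^2*w + t*(7*w^2 + 43*w) + w^3 + 8*w^2 + 7*w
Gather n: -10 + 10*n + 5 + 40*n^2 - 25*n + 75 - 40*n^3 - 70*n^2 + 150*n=-40*n^3 - 30*n^2 + 135*n + 70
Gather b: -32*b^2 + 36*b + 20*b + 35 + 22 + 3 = -32*b^2 + 56*b + 60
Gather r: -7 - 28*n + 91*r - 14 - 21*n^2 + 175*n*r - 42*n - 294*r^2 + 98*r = -21*n^2 - 70*n - 294*r^2 + r*(175*n + 189) - 21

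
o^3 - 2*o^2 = o^2*(o - 2)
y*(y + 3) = y^2 + 3*y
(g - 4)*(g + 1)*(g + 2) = g^3 - g^2 - 10*g - 8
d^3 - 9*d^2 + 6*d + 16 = (d - 8)*(d - 2)*(d + 1)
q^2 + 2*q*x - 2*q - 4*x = (q - 2)*(q + 2*x)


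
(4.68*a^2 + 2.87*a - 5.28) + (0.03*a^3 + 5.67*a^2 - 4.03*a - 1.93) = 0.03*a^3 + 10.35*a^2 - 1.16*a - 7.21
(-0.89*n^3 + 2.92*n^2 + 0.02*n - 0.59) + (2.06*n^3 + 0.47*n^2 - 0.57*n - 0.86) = 1.17*n^3 + 3.39*n^2 - 0.55*n - 1.45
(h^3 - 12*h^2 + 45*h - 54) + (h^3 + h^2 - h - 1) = 2*h^3 - 11*h^2 + 44*h - 55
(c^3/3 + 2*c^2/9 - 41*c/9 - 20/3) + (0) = c^3/3 + 2*c^2/9 - 41*c/9 - 20/3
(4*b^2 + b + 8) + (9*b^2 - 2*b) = 13*b^2 - b + 8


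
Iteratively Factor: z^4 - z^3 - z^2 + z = (z - 1)*(z^3 - z) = z*(z - 1)*(z^2 - 1) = z*(z - 1)^2*(z + 1)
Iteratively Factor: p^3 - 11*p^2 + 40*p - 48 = (p - 4)*(p^2 - 7*p + 12) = (p - 4)*(p - 3)*(p - 4)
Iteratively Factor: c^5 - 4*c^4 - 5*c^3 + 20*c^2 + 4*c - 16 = (c + 1)*(c^4 - 5*c^3 + 20*c - 16) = (c - 2)*(c + 1)*(c^3 - 3*c^2 - 6*c + 8) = (c - 4)*(c - 2)*(c + 1)*(c^2 + c - 2) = (c - 4)*(c - 2)*(c - 1)*(c + 1)*(c + 2)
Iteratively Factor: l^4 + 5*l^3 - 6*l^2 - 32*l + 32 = (l - 1)*(l^3 + 6*l^2 - 32) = (l - 1)*(l + 4)*(l^2 + 2*l - 8) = (l - 2)*(l - 1)*(l + 4)*(l + 4)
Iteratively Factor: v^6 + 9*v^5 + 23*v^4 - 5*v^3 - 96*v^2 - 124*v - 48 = (v + 2)*(v^5 + 7*v^4 + 9*v^3 - 23*v^2 - 50*v - 24) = (v + 1)*(v + 2)*(v^4 + 6*v^3 + 3*v^2 - 26*v - 24) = (v + 1)*(v + 2)*(v + 4)*(v^3 + 2*v^2 - 5*v - 6) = (v - 2)*(v + 1)*(v + 2)*(v + 4)*(v^2 + 4*v + 3) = (v - 2)*(v + 1)*(v + 2)*(v + 3)*(v + 4)*(v + 1)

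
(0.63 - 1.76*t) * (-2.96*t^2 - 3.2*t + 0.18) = 5.2096*t^3 + 3.7672*t^2 - 2.3328*t + 0.1134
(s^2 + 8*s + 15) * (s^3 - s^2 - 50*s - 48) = s^5 + 7*s^4 - 43*s^3 - 463*s^2 - 1134*s - 720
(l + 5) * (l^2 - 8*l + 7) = l^3 - 3*l^2 - 33*l + 35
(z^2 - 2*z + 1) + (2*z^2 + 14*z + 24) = 3*z^2 + 12*z + 25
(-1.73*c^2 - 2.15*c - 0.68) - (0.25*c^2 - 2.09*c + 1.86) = -1.98*c^2 - 0.0600000000000001*c - 2.54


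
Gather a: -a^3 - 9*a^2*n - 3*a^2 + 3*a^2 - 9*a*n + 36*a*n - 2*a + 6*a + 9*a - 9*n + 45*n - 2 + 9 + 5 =-a^3 - 9*a^2*n + a*(27*n + 13) + 36*n + 12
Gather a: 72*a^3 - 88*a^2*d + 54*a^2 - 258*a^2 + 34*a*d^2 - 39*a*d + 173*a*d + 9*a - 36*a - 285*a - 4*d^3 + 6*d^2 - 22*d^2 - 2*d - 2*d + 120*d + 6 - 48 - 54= 72*a^3 + a^2*(-88*d - 204) + a*(34*d^2 + 134*d - 312) - 4*d^3 - 16*d^2 + 116*d - 96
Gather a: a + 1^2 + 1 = a + 2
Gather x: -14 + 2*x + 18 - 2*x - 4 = 0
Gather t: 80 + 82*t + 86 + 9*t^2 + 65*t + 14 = 9*t^2 + 147*t + 180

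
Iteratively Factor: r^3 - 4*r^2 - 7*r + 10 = (r + 2)*(r^2 - 6*r + 5) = (r - 5)*(r + 2)*(r - 1)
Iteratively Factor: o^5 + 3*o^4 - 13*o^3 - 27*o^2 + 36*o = (o)*(o^4 + 3*o^3 - 13*o^2 - 27*o + 36) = o*(o + 3)*(o^3 - 13*o + 12) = o*(o - 1)*(o + 3)*(o^2 + o - 12) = o*(o - 3)*(o - 1)*(o + 3)*(o + 4)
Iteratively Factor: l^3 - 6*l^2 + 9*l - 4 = (l - 1)*(l^2 - 5*l + 4) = (l - 1)^2*(l - 4)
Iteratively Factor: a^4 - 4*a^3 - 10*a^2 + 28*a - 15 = (a - 1)*(a^3 - 3*a^2 - 13*a + 15) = (a - 1)^2*(a^2 - 2*a - 15) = (a - 5)*(a - 1)^2*(a + 3)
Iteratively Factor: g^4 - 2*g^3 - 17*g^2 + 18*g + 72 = (g + 2)*(g^3 - 4*g^2 - 9*g + 36) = (g - 4)*(g + 2)*(g^2 - 9) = (g - 4)*(g + 2)*(g + 3)*(g - 3)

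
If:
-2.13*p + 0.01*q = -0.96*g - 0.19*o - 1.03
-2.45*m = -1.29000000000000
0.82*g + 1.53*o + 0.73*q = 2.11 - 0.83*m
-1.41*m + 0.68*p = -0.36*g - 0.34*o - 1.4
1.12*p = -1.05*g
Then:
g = -0.24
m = 0.53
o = -2.13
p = 0.22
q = 7.01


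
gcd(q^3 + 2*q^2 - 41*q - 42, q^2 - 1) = q + 1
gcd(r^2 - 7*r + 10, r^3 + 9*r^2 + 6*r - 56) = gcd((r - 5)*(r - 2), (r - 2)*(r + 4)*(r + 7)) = r - 2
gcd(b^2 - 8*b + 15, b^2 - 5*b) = b - 5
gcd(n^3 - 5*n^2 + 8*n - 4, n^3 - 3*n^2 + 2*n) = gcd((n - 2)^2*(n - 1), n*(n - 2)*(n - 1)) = n^2 - 3*n + 2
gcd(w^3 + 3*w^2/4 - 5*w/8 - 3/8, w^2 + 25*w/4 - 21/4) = w - 3/4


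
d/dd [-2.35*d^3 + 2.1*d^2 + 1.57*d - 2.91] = -7.05*d^2 + 4.2*d + 1.57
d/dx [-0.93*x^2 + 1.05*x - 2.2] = 1.05 - 1.86*x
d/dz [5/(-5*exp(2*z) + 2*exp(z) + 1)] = (50*exp(z) - 10)*exp(z)/(-5*exp(2*z) + 2*exp(z) + 1)^2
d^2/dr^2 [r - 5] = 0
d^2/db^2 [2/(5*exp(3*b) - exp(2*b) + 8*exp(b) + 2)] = 2*((-45*exp(2*b) + 4*exp(b) - 8)*(5*exp(3*b) - exp(2*b) + 8*exp(b) + 2) + 2*(15*exp(2*b) - 2*exp(b) + 8)^2*exp(b))*exp(b)/(5*exp(3*b) - exp(2*b) + 8*exp(b) + 2)^3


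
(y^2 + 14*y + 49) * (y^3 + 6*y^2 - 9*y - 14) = y^5 + 20*y^4 + 124*y^3 + 154*y^2 - 637*y - 686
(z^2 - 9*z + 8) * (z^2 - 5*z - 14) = z^4 - 14*z^3 + 39*z^2 + 86*z - 112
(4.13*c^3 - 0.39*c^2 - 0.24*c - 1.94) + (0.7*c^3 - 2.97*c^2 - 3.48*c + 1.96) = 4.83*c^3 - 3.36*c^2 - 3.72*c + 0.02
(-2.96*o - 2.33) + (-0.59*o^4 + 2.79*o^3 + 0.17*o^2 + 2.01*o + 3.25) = -0.59*o^4 + 2.79*o^3 + 0.17*o^2 - 0.95*o + 0.92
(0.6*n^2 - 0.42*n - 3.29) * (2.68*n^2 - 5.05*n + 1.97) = 1.608*n^4 - 4.1556*n^3 - 5.5142*n^2 + 15.7871*n - 6.4813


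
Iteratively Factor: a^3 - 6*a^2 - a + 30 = (a + 2)*(a^2 - 8*a + 15) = (a - 3)*(a + 2)*(a - 5)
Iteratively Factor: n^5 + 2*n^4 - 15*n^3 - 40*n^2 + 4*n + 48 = (n + 2)*(n^4 - 15*n^2 - 10*n + 24) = (n + 2)^2*(n^3 - 2*n^2 - 11*n + 12) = (n + 2)^2*(n + 3)*(n^2 - 5*n + 4) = (n - 4)*(n + 2)^2*(n + 3)*(n - 1)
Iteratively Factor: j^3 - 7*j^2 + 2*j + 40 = (j - 5)*(j^2 - 2*j - 8) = (j - 5)*(j + 2)*(j - 4)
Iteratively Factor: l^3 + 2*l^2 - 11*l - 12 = (l + 1)*(l^2 + l - 12) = (l - 3)*(l + 1)*(l + 4)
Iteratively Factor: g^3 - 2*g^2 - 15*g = (g - 5)*(g^2 + 3*g) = g*(g - 5)*(g + 3)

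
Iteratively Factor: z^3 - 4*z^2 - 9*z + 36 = (z + 3)*(z^2 - 7*z + 12) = (z - 3)*(z + 3)*(z - 4)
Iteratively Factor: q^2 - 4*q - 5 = (q - 5)*(q + 1)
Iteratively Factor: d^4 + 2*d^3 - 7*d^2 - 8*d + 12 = (d - 2)*(d^3 + 4*d^2 + d - 6) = (d - 2)*(d + 3)*(d^2 + d - 2) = (d - 2)*(d - 1)*(d + 3)*(d + 2)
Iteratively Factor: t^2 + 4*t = (t)*(t + 4)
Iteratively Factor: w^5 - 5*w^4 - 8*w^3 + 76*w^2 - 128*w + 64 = (w - 1)*(w^4 - 4*w^3 - 12*w^2 + 64*w - 64) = (w - 2)*(w - 1)*(w^3 - 2*w^2 - 16*w + 32) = (w - 4)*(w - 2)*(w - 1)*(w^2 + 2*w - 8) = (w - 4)*(w - 2)^2*(w - 1)*(w + 4)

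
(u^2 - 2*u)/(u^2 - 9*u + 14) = u/(u - 7)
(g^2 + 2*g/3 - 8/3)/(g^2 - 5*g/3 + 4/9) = 3*(g + 2)/(3*g - 1)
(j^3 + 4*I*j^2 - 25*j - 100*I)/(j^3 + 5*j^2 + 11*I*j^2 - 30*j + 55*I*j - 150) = (j^2 + j*(-5 + 4*I) - 20*I)/(j^2 + 11*I*j - 30)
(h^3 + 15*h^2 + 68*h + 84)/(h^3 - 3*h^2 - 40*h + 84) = (h^2 + 9*h + 14)/(h^2 - 9*h + 14)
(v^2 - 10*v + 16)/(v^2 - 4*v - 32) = (v - 2)/(v + 4)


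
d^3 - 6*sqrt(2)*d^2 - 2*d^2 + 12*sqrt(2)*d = d*(d - 2)*(d - 6*sqrt(2))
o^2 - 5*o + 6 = (o - 3)*(o - 2)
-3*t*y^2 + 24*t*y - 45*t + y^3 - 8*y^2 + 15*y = (-3*t + y)*(y - 5)*(y - 3)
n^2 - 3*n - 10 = (n - 5)*(n + 2)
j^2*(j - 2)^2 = j^4 - 4*j^3 + 4*j^2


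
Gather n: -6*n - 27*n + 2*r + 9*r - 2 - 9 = -33*n + 11*r - 11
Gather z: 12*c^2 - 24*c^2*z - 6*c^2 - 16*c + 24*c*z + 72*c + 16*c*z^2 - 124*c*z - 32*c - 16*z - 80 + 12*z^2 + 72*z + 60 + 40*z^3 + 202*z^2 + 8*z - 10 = 6*c^2 + 24*c + 40*z^3 + z^2*(16*c + 214) + z*(-24*c^2 - 100*c + 64) - 30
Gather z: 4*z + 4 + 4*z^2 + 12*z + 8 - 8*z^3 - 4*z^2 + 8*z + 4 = -8*z^3 + 24*z + 16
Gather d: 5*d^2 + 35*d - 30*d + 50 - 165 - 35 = 5*d^2 + 5*d - 150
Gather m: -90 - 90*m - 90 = -90*m - 180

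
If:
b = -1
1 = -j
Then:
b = -1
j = -1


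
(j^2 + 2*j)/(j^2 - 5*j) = (j + 2)/(j - 5)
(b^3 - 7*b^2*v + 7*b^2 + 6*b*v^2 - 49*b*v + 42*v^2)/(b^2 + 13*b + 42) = (b^2 - 7*b*v + 6*v^2)/(b + 6)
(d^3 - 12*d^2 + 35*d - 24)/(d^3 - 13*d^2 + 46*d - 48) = (d - 1)/(d - 2)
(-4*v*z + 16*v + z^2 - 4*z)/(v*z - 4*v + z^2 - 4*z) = (-4*v + z)/(v + z)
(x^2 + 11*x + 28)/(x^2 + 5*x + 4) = (x + 7)/(x + 1)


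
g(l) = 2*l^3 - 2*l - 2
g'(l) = 6*l^2 - 2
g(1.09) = -1.59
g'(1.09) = 5.13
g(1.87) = 7.34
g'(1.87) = 18.98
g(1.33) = 0.05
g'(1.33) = 8.61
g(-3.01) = -50.52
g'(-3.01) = 52.36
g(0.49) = -2.74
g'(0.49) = -0.56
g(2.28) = 17.14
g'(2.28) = 29.19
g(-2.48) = -27.55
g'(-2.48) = 34.90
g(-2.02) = -14.44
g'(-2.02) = 22.48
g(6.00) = 418.00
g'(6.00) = 214.00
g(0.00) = -2.00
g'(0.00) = -2.00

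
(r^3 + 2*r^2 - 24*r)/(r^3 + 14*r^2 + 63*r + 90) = r*(r - 4)/(r^2 + 8*r + 15)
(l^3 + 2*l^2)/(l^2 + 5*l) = l*(l + 2)/(l + 5)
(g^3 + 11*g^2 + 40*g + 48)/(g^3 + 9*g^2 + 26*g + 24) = (g + 4)/(g + 2)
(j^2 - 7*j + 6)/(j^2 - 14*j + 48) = (j - 1)/(j - 8)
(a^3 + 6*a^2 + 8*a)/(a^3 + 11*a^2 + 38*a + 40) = a/(a + 5)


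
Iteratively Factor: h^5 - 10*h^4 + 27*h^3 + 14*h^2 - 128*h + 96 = (h + 2)*(h^4 - 12*h^3 + 51*h^2 - 88*h + 48) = (h - 4)*(h + 2)*(h^3 - 8*h^2 + 19*h - 12) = (h - 4)*(h - 1)*(h + 2)*(h^2 - 7*h + 12) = (h - 4)^2*(h - 1)*(h + 2)*(h - 3)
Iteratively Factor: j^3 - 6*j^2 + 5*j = (j - 1)*(j^2 - 5*j) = j*(j - 1)*(j - 5)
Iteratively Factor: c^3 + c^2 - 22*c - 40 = (c + 2)*(c^2 - c - 20) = (c + 2)*(c + 4)*(c - 5)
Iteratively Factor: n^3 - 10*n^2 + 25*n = (n)*(n^2 - 10*n + 25) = n*(n - 5)*(n - 5)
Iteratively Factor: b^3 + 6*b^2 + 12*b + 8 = (b + 2)*(b^2 + 4*b + 4) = (b + 2)^2*(b + 2)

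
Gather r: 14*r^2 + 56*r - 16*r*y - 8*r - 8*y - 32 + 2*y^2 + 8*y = 14*r^2 + r*(48 - 16*y) + 2*y^2 - 32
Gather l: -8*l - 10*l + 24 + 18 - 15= 27 - 18*l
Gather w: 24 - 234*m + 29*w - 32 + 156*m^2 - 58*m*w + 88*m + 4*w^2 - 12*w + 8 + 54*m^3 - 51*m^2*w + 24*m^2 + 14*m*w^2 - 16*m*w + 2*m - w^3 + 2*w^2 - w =54*m^3 + 180*m^2 - 144*m - w^3 + w^2*(14*m + 6) + w*(-51*m^2 - 74*m + 16)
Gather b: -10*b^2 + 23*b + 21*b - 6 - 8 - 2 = -10*b^2 + 44*b - 16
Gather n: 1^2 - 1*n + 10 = 11 - n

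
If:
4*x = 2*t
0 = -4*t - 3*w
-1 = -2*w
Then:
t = -3/8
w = 1/2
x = -3/16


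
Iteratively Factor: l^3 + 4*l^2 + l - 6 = (l + 2)*(l^2 + 2*l - 3) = (l - 1)*(l + 2)*(l + 3)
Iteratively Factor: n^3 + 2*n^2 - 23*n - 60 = (n + 4)*(n^2 - 2*n - 15) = (n - 5)*(n + 4)*(n + 3)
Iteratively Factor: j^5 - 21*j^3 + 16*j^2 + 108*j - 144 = (j + 3)*(j^4 - 3*j^3 - 12*j^2 + 52*j - 48) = (j - 2)*(j + 3)*(j^3 - j^2 - 14*j + 24) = (j - 3)*(j - 2)*(j + 3)*(j^2 + 2*j - 8) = (j - 3)*(j - 2)^2*(j + 3)*(j + 4)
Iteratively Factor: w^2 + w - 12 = (w + 4)*(w - 3)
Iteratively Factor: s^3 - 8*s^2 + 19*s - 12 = (s - 4)*(s^2 - 4*s + 3) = (s - 4)*(s - 1)*(s - 3)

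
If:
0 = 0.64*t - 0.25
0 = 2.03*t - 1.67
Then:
No Solution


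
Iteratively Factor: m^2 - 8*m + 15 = (m - 3)*(m - 5)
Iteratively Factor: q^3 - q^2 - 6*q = (q + 2)*(q^2 - 3*q) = q*(q + 2)*(q - 3)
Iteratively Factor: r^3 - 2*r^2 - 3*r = (r - 3)*(r^2 + r) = r*(r - 3)*(r + 1)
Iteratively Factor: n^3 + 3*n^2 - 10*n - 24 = (n + 2)*(n^2 + n - 12) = (n + 2)*(n + 4)*(n - 3)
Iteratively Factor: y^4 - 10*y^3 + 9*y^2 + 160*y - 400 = (y + 4)*(y^3 - 14*y^2 + 65*y - 100) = (y - 4)*(y + 4)*(y^2 - 10*y + 25) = (y - 5)*(y - 4)*(y + 4)*(y - 5)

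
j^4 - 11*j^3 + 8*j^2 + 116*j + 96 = (j - 8)*(j - 6)*(j + 1)*(j + 2)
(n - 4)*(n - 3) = n^2 - 7*n + 12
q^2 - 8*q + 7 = (q - 7)*(q - 1)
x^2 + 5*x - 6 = (x - 1)*(x + 6)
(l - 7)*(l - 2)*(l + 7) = l^3 - 2*l^2 - 49*l + 98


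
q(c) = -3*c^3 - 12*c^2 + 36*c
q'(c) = -9*c^2 - 24*c + 36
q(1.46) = 17.64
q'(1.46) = -18.22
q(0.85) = 20.09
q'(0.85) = 9.10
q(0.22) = 7.31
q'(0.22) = 30.28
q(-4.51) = -131.24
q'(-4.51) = -38.82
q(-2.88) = -131.55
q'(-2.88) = 30.47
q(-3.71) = -145.53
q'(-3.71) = 1.16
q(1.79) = 8.78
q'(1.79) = -35.80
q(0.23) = 7.61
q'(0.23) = 30.00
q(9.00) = -2835.00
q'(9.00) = -909.00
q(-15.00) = 6885.00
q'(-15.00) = -1629.00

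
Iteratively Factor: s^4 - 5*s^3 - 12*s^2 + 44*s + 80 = (s + 2)*(s^3 - 7*s^2 + 2*s + 40) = (s - 4)*(s + 2)*(s^2 - 3*s - 10) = (s - 5)*(s - 4)*(s + 2)*(s + 2)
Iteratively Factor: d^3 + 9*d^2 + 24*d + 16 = (d + 4)*(d^2 + 5*d + 4) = (d + 1)*(d + 4)*(d + 4)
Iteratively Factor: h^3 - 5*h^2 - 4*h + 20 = (h - 2)*(h^2 - 3*h - 10) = (h - 2)*(h + 2)*(h - 5)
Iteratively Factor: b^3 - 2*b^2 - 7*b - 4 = (b - 4)*(b^2 + 2*b + 1) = (b - 4)*(b + 1)*(b + 1)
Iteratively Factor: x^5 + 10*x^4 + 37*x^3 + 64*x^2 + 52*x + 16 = (x + 1)*(x^4 + 9*x^3 + 28*x^2 + 36*x + 16) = (x + 1)*(x + 2)*(x^3 + 7*x^2 + 14*x + 8) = (x + 1)*(x + 2)*(x + 4)*(x^2 + 3*x + 2) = (x + 1)*(x + 2)^2*(x + 4)*(x + 1)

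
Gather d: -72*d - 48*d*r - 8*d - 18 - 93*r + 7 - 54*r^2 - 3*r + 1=d*(-48*r - 80) - 54*r^2 - 96*r - 10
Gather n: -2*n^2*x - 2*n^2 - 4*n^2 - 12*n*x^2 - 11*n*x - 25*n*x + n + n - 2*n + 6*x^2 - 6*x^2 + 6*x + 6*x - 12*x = n^2*(-2*x - 6) + n*(-12*x^2 - 36*x)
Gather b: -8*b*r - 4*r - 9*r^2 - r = -8*b*r - 9*r^2 - 5*r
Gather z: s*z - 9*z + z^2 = z^2 + z*(s - 9)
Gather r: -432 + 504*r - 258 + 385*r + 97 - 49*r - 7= 840*r - 600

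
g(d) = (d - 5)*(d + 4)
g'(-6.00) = -13.00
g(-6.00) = 22.00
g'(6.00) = 11.00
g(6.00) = 10.00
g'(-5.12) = -11.24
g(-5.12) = 11.33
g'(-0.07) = -1.14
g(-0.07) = -19.93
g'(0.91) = 0.82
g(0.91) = -20.08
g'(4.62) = 8.24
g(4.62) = -3.28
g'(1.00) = 1.00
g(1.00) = -20.00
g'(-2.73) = -6.46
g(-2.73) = -9.82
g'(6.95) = 12.90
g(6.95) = 21.35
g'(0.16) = -0.68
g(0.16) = -20.13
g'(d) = 2*d - 1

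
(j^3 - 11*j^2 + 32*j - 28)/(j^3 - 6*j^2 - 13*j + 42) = (j - 2)/(j + 3)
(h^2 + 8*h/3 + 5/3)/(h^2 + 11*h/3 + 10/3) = (h + 1)/(h + 2)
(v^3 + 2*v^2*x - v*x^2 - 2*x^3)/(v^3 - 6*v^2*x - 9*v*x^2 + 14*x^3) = (-v - x)/(-v + 7*x)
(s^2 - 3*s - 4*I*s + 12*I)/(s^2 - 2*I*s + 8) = (s - 3)/(s + 2*I)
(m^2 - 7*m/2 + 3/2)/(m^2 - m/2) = (m - 3)/m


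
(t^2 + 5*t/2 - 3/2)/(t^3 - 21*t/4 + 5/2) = 2*(t + 3)/(2*t^2 + t - 10)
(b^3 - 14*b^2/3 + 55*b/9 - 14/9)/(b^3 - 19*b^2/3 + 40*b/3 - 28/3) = (b - 1/3)/(b - 2)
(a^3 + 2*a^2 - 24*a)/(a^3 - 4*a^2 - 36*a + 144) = a/(a - 6)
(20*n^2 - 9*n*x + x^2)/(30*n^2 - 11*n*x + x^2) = (-4*n + x)/(-6*n + x)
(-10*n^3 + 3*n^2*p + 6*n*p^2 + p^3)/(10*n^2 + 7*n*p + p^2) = -n + p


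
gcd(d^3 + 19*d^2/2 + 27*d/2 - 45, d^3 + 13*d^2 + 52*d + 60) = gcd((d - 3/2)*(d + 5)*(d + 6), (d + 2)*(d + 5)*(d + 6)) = d^2 + 11*d + 30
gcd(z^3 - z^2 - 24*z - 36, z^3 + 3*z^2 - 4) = z + 2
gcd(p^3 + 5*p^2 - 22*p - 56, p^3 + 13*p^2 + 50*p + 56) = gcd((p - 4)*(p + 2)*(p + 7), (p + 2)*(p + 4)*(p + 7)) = p^2 + 9*p + 14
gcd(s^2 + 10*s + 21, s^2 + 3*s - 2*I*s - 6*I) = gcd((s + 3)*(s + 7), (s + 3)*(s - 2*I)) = s + 3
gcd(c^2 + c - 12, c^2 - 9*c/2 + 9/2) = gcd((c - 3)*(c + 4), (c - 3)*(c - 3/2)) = c - 3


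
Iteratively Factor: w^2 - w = (w)*(w - 1)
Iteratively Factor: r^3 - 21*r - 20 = (r + 1)*(r^2 - r - 20) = (r - 5)*(r + 1)*(r + 4)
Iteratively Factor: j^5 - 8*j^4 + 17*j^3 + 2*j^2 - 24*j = (j + 1)*(j^4 - 9*j^3 + 26*j^2 - 24*j) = (j - 2)*(j + 1)*(j^3 - 7*j^2 + 12*j) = (j - 3)*(j - 2)*(j + 1)*(j^2 - 4*j) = (j - 4)*(j - 3)*(j - 2)*(j + 1)*(j)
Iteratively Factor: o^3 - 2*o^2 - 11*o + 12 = (o - 4)*(o^2 + 2*o - 3) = (o - 4)*(o - 1)*(o + 3)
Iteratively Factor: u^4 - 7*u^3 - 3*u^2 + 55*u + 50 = (u + 1)*(u^3 - 8*u^2 + 5*u + 50) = (u - 5)*(u + 1)*(u^2 - 3*u - 10) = (u - 5)*(u + 1)*(u + 2)*(u - 5)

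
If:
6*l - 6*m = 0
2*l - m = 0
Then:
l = 0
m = 0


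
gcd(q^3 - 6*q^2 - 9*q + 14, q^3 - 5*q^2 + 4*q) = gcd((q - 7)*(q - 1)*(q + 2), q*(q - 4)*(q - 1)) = q - 1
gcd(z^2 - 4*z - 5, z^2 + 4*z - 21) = 1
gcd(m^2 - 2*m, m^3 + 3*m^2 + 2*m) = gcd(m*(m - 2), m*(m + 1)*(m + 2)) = m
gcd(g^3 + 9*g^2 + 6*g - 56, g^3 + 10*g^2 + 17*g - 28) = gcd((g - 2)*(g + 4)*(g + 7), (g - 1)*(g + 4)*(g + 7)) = g^2 + 11*g + 28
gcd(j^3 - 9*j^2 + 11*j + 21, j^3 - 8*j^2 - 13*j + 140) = j - 7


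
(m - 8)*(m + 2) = m^2 - 6*m - 16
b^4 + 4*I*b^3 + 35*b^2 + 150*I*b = b*(b - 6*I)*(b + 5*I)^2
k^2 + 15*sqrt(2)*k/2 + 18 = (k + 3*sqrt(2)/2)*(k + 6*sqrt(2))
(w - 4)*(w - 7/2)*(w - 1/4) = w^3 - 31*w^2/4 + 127*w/8 - 7/2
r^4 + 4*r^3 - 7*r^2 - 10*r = r*(r - 2)*(r + 1)*(r + 5)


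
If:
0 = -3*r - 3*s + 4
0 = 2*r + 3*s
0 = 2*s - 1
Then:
No Solution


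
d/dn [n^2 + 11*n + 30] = 2*n + 11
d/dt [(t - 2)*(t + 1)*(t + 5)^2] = 4*t^3 + 27*t^2 + 26*t - 45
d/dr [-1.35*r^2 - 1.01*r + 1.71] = -2.7*r - 1.01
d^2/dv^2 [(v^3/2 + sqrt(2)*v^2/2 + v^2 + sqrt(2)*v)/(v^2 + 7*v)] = 5*(7 - sqrt(2))/(v^3 + 21*v^2 + 147*v + 343)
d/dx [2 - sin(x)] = -cos(x)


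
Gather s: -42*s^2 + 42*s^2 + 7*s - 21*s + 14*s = 0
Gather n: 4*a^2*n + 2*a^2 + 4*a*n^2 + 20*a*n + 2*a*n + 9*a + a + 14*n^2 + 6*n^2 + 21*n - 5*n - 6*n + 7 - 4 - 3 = 2*a^2 + 10*a + n^2*(4*a + 20) + n*(4*a^2 + 22*a + 10)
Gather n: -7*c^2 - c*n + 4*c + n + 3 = -7*c^2 + 4*c + n*(1 - c) + 3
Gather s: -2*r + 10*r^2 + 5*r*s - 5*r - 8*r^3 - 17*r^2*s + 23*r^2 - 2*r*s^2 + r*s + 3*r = -8*r^3 + 33*r^2 - 2*r*s^2 - 4*r + s*(-17*r^2 + 6*r)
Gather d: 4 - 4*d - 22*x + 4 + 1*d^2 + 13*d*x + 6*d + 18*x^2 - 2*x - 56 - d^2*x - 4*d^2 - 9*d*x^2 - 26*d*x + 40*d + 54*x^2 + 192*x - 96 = d^2*(-x - 3) + d*(-9*x^2 - 13*x + 42) + 72*x^2 + 168*x - 144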